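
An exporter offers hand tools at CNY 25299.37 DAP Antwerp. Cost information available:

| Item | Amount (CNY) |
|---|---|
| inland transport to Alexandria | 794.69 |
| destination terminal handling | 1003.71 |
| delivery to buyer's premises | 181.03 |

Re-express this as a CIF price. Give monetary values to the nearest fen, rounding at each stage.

Not relevant to the conversion: inland to port — on the seller under both DAP and CIF; already in the DAP price and stays in the CIF price.
From DAP to CIF, the seller no longer bears: destination terminal, delivery.
CIF price = 25299.37 − 1003.71 − 181.03 = 24114.63

CIF price: CNY 24114.63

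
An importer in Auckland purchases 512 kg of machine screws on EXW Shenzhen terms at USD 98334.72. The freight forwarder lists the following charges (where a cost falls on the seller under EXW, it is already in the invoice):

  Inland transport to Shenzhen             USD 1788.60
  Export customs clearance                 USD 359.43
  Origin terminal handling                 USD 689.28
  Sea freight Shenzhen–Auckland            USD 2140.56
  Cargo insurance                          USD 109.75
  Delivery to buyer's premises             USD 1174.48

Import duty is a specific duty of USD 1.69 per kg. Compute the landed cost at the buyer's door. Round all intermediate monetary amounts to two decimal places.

Total landed cost: USD 105462.10

EXW: the seller makes goods available at their premises; the buyer bears all onward costs.
CIF value = EXW price + inland to port + export clearance + origin terminal + freight + insurance = 98334.72 + 1788.60 + 359.43 + 689.28 + 2140.56 + 109.75 = 103422.34
Import duty = 512 × 1.69 = 865.28
Buyer bears: inland to port 1788.60 + export clearance 359.43 + origin terminal 689.28 + freight 2140.56 + insurance 109.75 + delivery 1174.48 + duty 865.28 = 7127.38
Landed cost = invoice 98334.72 + 7127.38 = 105462.10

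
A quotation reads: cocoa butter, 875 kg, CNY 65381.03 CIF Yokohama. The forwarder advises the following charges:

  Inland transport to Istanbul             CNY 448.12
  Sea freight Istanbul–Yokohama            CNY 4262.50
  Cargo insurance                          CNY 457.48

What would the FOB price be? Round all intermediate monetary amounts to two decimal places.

FOB price: CNY 60661.05

Not relevant to the conversion: inland to port — on the seller under both CIF and FOB; already in the CIF price and stays in the FOB price.
From CIF to FOB, the seller no longer bears: freight, insurance.
FOB price = 65381.03 − 4262.50 − 457.48 = 60661.05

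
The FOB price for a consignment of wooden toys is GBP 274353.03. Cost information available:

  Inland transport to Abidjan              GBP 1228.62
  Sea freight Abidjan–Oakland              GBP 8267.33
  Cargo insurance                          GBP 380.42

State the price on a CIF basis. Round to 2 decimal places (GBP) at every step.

Not relevant to the conversion: inland to port — on the seller under both FOB and CIF; already in the FOB price and stays in the CIF price.
From FOB to CIF, the seller additionally bears: freight, insurance.
CIF price = 274353.03 + 8267.33 + 380.42 = 283000.78

CIF price: GBP 283000.78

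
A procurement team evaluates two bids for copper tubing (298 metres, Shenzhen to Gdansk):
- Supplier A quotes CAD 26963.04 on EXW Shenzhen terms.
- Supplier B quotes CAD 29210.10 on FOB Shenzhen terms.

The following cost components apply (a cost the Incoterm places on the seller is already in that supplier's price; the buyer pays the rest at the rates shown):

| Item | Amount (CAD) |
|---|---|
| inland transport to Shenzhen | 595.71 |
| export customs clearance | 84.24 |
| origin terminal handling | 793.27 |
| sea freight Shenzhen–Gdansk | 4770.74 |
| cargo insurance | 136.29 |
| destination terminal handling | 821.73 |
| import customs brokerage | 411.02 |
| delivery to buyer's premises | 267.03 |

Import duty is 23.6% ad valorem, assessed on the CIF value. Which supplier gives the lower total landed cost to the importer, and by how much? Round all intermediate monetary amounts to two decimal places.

Supplier A (EXW):
CIF value = EXW price + inland to port + export clearance + origin terminal + freight + insurance = 26963.04 + 595.71 + 84.24 + 793.27 + 4770.74 + 136.29 = 33343.29
Import duty = 33343.29 × 23.6% = 7869.02
Buyer bears (A): 595.71 + 84.24 + 793.27 + 4770.74 + 136.29 + 821.73 + 411.02 + 267.03 = 7880.03
Landed cost (A) = invoice 26963.04 + 7880.03 + duty 7869.02 = 42712.09
Supplier B (FOB):
CIF value = FOB price + freight + insurance = 29210.10 + 4770.74 + 136.29 = 34117.13
Import duty = 34117.13 × 23.6% = 8051.64
Buyer bears (B): 4770.74 + 136.29 + 821.73 + 411.02 + 267.03 = 6406.81
Landed cost (B) = invoice 29210.10 + 6406.81 + duty 8051.64 = 43668.55
Difference = |42712.09 − 43668.55| = 956.46

Supplier A is cheaper by CAD 956.46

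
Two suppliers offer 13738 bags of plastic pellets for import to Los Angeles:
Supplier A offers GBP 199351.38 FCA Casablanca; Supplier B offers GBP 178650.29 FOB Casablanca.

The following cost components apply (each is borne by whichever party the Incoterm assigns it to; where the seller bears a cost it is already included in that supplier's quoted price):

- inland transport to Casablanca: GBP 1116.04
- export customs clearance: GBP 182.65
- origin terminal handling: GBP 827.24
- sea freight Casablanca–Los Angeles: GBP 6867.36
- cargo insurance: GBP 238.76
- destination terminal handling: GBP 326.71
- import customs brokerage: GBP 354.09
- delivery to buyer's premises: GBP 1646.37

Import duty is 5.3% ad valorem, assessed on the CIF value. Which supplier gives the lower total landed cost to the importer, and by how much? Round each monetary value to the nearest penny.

Supplier B is cheaper by GBP 22669.33

Supplier A (FCA):
CIF value = FCA price + origin terminal + freight + insurance = 199351.38 + 827.24 + 6867.36 + 238.76 = 207284.74
Import duty = 207284.74 × 5.3% = 10986.09
Buyer bears (A): 827.24 + 6867.36 + 238.76 + 326.71 + 354.09 + 1646.37 = 10260.53
Landed cost (A) = invoice 199351.38 + 10260.53 + duty 10986.09 = 220598.00
Supplier B (FOB):
CIF value = FOB price + freight + insurance = 178650.29 + 6867.36 + 238.76 = 185756.41
Import duty = 185756.41 × 5.3% = 9845.09
Buyer bears (B): 6867.36 + 238.76 + 326.71 + 354.09 + 1646.37 = 9433.29
Landed cost (B) = invoice 178650.29 + 9433.29 + duty 9845.09 = 197928.67
Difference = |220598.00 − 197928.67| = 22669.33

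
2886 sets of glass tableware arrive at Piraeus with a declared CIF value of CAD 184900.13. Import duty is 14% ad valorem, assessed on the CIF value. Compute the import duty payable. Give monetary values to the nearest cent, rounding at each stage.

Import duty = 184900.13 × 14% = 25886.02

Import duty: CAD 25886.02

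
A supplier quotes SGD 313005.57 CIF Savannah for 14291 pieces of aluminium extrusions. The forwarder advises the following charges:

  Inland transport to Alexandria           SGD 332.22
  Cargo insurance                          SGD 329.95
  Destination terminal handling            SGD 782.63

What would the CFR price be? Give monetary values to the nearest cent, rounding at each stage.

CFR price: SGD 312675.62

Not relevant to the conversion: inland to port — on the seller under both CIF and CFR; already in the CIF price and stays in the CFR price. destination terminal — on the buyer under both terms; not part of either seller's price.
From CIF to CFR, the seller no longer bears: insurance.
CFR price = 313005.57 − 329.95 = 312675.62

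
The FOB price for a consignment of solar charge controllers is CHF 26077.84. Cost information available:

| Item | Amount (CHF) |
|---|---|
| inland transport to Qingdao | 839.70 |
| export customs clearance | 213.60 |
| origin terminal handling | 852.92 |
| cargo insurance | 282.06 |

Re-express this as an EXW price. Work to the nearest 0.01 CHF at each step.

EXW price: CHF 24171.62

Not relevant to the conversion: insurance — on the buyer under both terms; not part of either seller's price.
From FOB to EXW, the seller no longer bears: inland to port, export clearance, origin terminal.
EXW price = 26077.84 − 839.70 − 213.60 − 852.92 = 24171.62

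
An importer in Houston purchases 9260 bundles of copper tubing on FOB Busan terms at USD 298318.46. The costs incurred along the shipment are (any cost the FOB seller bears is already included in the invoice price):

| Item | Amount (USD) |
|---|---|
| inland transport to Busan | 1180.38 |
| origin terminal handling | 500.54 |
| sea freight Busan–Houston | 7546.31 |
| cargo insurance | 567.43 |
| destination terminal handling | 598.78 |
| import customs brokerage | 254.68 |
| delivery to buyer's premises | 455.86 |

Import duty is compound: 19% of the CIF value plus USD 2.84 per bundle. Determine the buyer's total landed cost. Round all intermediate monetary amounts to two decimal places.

FOB: the seller bears costs until goods are on board at the origin port; the buyer bears freight, insurance and all costs thereafter.
Already in the invoice (seller's account under FOB): inland to port, origin terminal — exclude.
CIF value = FOB price + freight + insurance = 298318.46 + 7546.31 + 567.43 = 306432.20
Ad valorem component: 306432.20 × 19% = 58222.12
Specific component: 9260 × 2.84 = 26298.40
Import duty = 58222.12 + 26298.40 = 84520.52
Buyer bears: freight 7546.31 + insurance 567.43 + destination terminal 598.78 + brokerage 254.68 + delivery 455.86 + duty 84520.52 = 93943.58
Landed cost = invoice 298318.46 + 93943.58 = 392262.04

Total landed cost: USD 392262.04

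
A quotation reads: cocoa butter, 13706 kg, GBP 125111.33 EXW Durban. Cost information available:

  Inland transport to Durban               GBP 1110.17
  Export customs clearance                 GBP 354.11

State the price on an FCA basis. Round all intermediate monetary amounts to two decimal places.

From EXW to FCA, the seller additionally bears: inland to port, export clearance.
FCA price = 125111.33 + 1110.17 + 354.11 = 126575.61

FCA price: GBP 126575.61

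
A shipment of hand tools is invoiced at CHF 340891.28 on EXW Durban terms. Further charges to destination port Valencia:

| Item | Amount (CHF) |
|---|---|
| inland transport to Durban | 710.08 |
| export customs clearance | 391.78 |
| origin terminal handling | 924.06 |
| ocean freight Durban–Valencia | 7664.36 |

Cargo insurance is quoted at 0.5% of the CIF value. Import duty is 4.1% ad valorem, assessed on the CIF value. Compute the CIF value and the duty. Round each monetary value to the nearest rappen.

CIF value: CHF 352343.28; import duty: CHF 14446.07

Let C be the CIF value. C = EXW price + pre-shipment costs + freight + 0.5% × C
C − 0.5% × C = 340891.28 + 710.08 + 391.78 + 924.06 + 7664.36
0.995 × C = 350581.56
C = 350581.56 / 0.995 = 352343.28
Insurance premium = 0.5% × 352343.28 = 1761.72
Import duty = 352343.28 × 4.1% = 14446.07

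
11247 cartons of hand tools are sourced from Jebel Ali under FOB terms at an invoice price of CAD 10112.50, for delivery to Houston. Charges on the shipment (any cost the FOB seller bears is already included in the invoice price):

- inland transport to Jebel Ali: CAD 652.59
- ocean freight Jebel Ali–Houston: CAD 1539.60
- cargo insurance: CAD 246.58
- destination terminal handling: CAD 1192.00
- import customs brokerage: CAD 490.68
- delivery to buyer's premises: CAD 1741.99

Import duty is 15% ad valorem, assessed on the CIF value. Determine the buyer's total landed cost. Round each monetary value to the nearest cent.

FOB: the seller bears costs until goods are on board at the origin port; the buyer bears freight, insurance and all costs thereafter.
Already in the invoice (seller's account under FOB): inland to port — exclude.
CIF value = FOB price + freight + insurance = 10112.50 + 1539.60 + 246.58 = 11898.68
Import duty = 11898.68 × 15% = 1784.80
Buyer bears: freight 1539.60 + insurance 246.58 + destination terminal 1192.00 + brokerage 490.68 + delivery 1741.99 + duty 1784.80 = 6995.65
Landed cost = invoice 10112.50 + 6995.65 = 17108.15

Total landed cost: CAD 17108.15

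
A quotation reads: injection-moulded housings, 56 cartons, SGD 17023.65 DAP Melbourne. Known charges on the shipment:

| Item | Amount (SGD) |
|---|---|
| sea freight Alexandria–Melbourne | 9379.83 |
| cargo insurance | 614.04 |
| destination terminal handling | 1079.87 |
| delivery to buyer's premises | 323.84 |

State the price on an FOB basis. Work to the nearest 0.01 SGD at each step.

FOB price: SGD 5626.07

From DAP to FOB, the seller no longer bears: freight, insurance, destination terminal, delivery.
FOB price = 17023.65 − 9379.83 − 614.04 − 1079.87 − 323.84 = 5626.07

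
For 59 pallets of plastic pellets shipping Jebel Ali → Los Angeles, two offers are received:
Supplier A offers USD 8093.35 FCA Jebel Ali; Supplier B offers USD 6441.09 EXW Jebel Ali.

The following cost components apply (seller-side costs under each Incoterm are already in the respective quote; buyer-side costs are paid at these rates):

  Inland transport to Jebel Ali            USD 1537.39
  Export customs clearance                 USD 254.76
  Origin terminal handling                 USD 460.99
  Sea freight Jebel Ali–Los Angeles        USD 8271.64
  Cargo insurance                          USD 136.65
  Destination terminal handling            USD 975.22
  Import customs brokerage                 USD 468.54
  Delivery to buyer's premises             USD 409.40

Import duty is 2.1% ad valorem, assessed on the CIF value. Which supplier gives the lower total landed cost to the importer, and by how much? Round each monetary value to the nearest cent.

Supplier A is cheaper by USD 142.82

Supplier A (FCA):
CIF value = FCA price + origin terminal + freight + insurance = 8093.35 + 460.99 + 8271.64 + 136.65 = 16962.63
Import duty = 16962.63 × 2.1% = 356.22
Buyer bears (A): 460.99 + 8271.64 + 136.65 + 975.22 + 468.54 + 409.40 = 10722.44
Landed cost (A) = invoice 8093.35 + 10722.44 + duty 356.22 = 19172.01
Supplier B (EXW):
CIF value = EXW price + inland to port + export clearance + origin terminal + freight + insurance = 6441.09 + 1537.39 + 254.76 + 460.99 + 8271.64 + 136.65 = 17102.52
Import duty = 17102.52 × 2.1% = 359.15
Buyer bears (B): 1537.39 + 254.76 + 460.99 + 8271.64 + 136.65 + 975.22 + 468.54 + 409.40 = 12514.59
Landed cost (B) = invoice 6441.09 + 12514.59 + duty 359.15 = 19314.83
Difference = |19172.01 − 19314.83| = 142.82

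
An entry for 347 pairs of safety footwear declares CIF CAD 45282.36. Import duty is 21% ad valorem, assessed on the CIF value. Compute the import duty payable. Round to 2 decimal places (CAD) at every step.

Import duty: CAD 9509.30

Import duty = 45282.36 × 21% = 9509.30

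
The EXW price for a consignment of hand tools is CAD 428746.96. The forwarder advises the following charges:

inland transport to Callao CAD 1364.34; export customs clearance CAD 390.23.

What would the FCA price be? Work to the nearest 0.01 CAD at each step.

From EXW to FCA, the seller additionally bears: inland to port, export clearance.
FCA price = 428746.96 + 1364.34 + 390.23 = 430501.53

FCA price: CAD 430501.53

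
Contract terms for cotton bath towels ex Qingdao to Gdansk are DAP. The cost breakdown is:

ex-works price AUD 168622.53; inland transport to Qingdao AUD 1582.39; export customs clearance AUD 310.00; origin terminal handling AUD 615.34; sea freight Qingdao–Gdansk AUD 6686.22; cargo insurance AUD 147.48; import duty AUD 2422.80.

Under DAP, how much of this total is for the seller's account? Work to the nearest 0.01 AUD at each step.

DAP: the seller bears all costs to the named destination except import duty and clearance.
Seller's account: goods 168622.53 + inland to port 1582.39 + export clearance 310.00 + origin terminal 615.34 + freight 6686.22 + insurance 147.48 = 177963.96
Buyer's account: duty 2422.80 = 2422.80

Seller's account: AUD 177963.96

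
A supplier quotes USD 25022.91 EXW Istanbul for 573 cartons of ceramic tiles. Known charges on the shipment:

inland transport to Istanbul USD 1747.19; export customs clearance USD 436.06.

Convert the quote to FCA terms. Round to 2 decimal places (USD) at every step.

FCA price: USD 27206.16

From EXW to FCA, the seller additionally bears: inland to port, export clearance.
FCA price = 25022.91 + 1747.19 + 436.06 = 27206.16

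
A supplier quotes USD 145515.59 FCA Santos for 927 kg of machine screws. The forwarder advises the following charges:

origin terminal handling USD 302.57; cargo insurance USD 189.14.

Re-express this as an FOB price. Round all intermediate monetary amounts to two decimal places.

FOB price: USD 145818.16

Not relevant to the conversion: insurance — on the buyer under both terms; not part of either seller's price.
From FCA to FOB, the seller additionally bears: origin terminal.
FOB price = 145515.59 + 302.57 = 145818.16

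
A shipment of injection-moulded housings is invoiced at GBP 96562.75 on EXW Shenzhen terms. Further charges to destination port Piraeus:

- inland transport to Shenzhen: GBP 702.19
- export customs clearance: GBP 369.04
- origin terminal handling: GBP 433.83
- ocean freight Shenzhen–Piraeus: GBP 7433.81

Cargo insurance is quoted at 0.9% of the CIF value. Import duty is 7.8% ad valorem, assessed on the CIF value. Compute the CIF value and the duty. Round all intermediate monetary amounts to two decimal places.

CIF value: GBP 106459.76; import duty: GBP 8303.86

Let C be the CIF value. C = EXW price + pre-shipment costs + freight + 0.9% × C
C − 0.9% × C = 96562.75 + 702.19 + 369.04 + 433.83 + 7433.81
0.991 × C = 105501.62
C = 105501.62 / 0.991 = 106459.76
Insurance premium = 0.9% × 106459.76 = 958.14
Import duty = 106459.76 × 7.8% = 8303.86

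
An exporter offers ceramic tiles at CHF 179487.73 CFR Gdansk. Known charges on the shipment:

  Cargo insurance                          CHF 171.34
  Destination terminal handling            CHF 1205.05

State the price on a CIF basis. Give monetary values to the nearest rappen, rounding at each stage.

Not relevant to the conversion: destination terminal — on the buyer under both terms; not part of either seller's price.
From CFR to CIF, the seller additionally bears: insurance.
CIF price = 179487.73 + 171.34 = 179659.07

CIF price: CHF 179659.07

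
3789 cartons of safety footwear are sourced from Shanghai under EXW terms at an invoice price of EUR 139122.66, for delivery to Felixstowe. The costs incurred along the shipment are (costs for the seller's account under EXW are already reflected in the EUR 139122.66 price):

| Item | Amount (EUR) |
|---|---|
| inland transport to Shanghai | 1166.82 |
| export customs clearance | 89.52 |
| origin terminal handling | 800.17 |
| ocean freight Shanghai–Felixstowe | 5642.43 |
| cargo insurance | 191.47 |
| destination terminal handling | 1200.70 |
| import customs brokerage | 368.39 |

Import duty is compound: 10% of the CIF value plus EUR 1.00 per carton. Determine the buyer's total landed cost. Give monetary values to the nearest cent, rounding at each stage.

Total landed cost: EUR 167072.47

EXW: the seller makes goods available at their premises; the buyer bears all onward costs.
CIF value = EXW price + inland to port + export clearance + origin terminal + freight + insurance = 139122.66 + 1166.82 + 89.52 + 800.17 + 5642.43 + 191.47 = 147013.07
Ad valorem component: 147013.07 × 10% = 14701.31
Specific component: 3789 × 1.00 = 3789.00
Import duty = 14701.31 + 3789.00 = 18490.31
Buyer bears: inland to port 1166.82 + export clearance 89.52 + origin terminal 800.17 + freight 5642.43 + insurance 191.47 + destination terminal 1200.70 + brokerage 368.39 + duty 18490.31 = 27949.81
Landed cost = invoice 139122.66 + 27949.81 = 167072.47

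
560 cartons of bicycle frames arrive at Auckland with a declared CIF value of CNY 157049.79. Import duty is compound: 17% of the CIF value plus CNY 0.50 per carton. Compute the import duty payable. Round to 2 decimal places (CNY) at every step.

Import duty: CNY 26978.46

Ad valorem component: 157049.79 × 17% = 26698.46
Specific component: 560 × 0.50 = 280.00
Import duty = 26698.46 + 280.00 = 26978.46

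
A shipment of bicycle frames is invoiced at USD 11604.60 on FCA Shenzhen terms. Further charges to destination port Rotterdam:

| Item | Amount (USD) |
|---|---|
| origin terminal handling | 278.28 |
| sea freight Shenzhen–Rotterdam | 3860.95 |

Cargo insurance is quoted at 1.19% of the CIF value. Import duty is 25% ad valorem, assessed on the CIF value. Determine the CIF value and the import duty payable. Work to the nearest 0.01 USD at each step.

CIF value: USD 15933.44; import duty: USD 3983.36

Let C be the CIF value. C = FCA price + pre-shipment costs + freight + 1.19% × C
C − 1.19% × C = 11604.60 + 278.28 + 3860.95
0.9881 × C = 15743.83
C = 15743.83 / 0.9881 = 15933.44
Insurance premium = 1.19% × 15933.44 = 189.61
Import duty = 15933.44 × 25% = 3983.36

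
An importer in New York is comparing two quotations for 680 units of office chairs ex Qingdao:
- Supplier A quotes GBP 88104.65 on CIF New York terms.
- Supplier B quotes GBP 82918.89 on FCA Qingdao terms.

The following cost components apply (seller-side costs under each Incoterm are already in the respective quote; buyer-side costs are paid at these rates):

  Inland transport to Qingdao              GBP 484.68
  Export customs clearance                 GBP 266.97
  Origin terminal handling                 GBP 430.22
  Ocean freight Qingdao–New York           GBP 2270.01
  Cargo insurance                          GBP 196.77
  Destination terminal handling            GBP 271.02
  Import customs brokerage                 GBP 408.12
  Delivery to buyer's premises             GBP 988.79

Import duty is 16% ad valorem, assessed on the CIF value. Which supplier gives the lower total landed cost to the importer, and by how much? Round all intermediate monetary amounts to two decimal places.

Supplier A (CIF):
The CIF price already equals the CIF value: 88104.65
Import duty = 88104.65 × 16% = 14096.74
Buyer bears (A): 271.02 + 408.12 + 988.79 = 1667.93
Landed cost (A) = invoice 88104.65 + 1667.93 + duty 14096.74 = 103869.32
Supplier B (FCA):
CIF value = FCA price + origin terminal + freight + insurance = 82918.89 + 430.22 + 2270.01 + 196.77 = 85815.89
Import duty = 85815.89 × 16% = 13730.54
Buyer bears (B): 430.22 + 2270.01 + 196.77 + 271.02 + 408.12 + 988.79 = 4564.93
Landed cost (B) = invoice 82918.89 + 4564.93 + duty 13730.54 = 101214.36
Difference = |103869.32 − 101214.36| = 2654.96

Supplier B is cheaper by GBP 2654.96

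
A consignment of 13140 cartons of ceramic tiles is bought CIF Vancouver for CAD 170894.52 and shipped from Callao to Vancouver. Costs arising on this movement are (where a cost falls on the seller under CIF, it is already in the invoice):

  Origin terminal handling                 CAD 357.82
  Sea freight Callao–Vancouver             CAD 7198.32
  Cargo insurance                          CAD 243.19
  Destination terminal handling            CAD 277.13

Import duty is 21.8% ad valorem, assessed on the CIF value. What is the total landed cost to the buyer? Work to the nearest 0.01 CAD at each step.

Total landed cost: CAD 208426.66

CIF: the seller pays costs through ocean freight and marine insurance to the destination port.
Already in the invoice (seller's account under CIF): origin terminal, freight, insurance — exclude.
The CIF price already equals the CIF value: 170894.52
Import duty = 170894.52 × 21.8% = 37255.01
Buyer bears: destination terminal 277.13 + duty 37255.01 = 37532.14
Landed cost = invoice 170894.52 + 37532.14 = 208426.66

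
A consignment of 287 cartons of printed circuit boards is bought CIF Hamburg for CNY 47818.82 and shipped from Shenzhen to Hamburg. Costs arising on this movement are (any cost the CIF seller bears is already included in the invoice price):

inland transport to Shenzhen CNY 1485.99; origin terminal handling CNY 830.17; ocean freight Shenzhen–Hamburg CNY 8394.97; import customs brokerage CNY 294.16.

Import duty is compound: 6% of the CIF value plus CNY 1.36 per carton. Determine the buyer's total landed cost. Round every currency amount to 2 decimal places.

CIF: the seller pays costs through ocean freight and marine insurance to the destination port.
Already in the invoice (seller's account under CIF): inland to port, origin terminal, freight — exclude.
The CIF price already equals the CIF value: 47818.82
Ad valorem component: 47818.82 × 6% = 2869.13
Specific component: 287 × 1.36 = 390.32
Import duty = 2869.13 + 390.32 = 3259.45
Buyer bears: brokerage 294.16 + duty 3259.45 = 3553.61
Landed cost = invoice 47818.82 + 3553.61 = 51372.43

Total landed cost: CNY 51372.43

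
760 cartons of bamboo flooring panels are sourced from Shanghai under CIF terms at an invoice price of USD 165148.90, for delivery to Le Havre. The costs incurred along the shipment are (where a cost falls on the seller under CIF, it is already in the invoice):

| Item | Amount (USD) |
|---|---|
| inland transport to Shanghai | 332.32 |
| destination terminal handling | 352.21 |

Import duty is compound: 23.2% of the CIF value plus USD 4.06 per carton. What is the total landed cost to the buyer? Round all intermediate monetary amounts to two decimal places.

Total landed cost: USD 206901.25

CIF: the seller pays costs through ocean freight and marine insurance to the destination port.
Already in the invoice (seller's account under CIF): inland to port — exclude.
The CIF price already equals the CIF value: 165148.90
Ad valorem component: 165148.90 × 23.2% = 38314.54
Specific component: 760 × 4.06 = 3085.60
Import duty = 38314.54 + 3085.60 = 41400.14
Buyer bears: destination terminal 352.21 + duty 41400.14 = 41752.35
Landed cost = invoice 165148.90 + 41752.35 = 206901.25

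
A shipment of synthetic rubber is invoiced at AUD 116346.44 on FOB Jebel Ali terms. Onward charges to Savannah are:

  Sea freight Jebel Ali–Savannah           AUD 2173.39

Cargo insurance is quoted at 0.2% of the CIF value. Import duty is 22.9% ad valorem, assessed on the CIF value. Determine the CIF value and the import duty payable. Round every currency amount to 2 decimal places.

CIF value: AUD 118757.34; import duty: AUD 27195.43

Let C be the CIF value. C = FOB price + freight + 0.2% × C
C − 0.2% × C = 116346.44 + 2173.39
0.998 × C = 118519.83
C = 118519.83 / 0.998 = 118757.34
Insurance premium = 0.2% × 118757.34 = 237.51
Import duty = 118757.34 × 22.9% = 27195.43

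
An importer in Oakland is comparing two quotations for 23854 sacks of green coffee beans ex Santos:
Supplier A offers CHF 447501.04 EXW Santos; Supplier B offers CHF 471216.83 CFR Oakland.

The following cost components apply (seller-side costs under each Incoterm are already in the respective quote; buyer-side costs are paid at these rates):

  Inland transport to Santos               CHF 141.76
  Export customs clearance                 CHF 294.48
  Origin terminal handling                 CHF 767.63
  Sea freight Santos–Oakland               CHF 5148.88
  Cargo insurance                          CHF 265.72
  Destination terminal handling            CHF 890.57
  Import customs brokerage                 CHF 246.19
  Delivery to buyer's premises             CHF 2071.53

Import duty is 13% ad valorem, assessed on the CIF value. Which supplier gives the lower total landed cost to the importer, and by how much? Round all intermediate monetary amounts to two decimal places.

Supplier A (EXW):
CIF value = EXW price + inland to port + export clearance + origin terminal + freight + insurance = 447501.04 + 141.76 + 294.48 + 767.63 + 5148.88 + 265.72 = 454119.51
Import duty = 454119.51 × 13% = 59035.54
Buyer bears (A): 141.76 + 294.48 + 767.63 + 5148.88 + 265.72 + 890.57 + 246.19 + 2071.53 = 9826.76
Landed cost (A) = invoice 447501.04 + 9826.76 + duty 59035.54 = 516363.34
Supplier B (CFR):
CIF value = CFR price + insurance = 471216.83 + 265.72 = 471482.55
Import duty = 471482.55 × 13% = 61292.73
Buyer bears (B): 265.72 + 890.57 + 246.19 + 2071.53 = 3474.01
Landed cost (B) = invoice 471216.83 + 3474.01 + duty 61292.73 = 535983.57
Difference = |516363.34 − 535983.57| = 19620.23

Supplier A is cheaper by CHF 19620.23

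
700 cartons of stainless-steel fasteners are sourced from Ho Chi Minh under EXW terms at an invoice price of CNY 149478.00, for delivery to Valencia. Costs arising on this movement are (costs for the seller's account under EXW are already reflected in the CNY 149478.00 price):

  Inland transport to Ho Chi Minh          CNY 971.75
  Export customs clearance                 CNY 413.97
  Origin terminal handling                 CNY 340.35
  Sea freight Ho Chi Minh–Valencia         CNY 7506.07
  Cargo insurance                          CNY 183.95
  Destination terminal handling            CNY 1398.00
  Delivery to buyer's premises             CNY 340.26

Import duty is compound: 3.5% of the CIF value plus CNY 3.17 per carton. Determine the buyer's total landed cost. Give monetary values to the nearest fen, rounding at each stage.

Total landed cost: CNY 168412.64

EXW: the seller makes goods available at their premises; the buyer bears all onward costs.
CIF value = EXW price + inland to port + export clearance + origin terminal + freight + insurance = 149478.00 + 971.75 + 413.97 + 340.35 + 7506.07 + 183.95 = 158894.09
Ad valorem component: 158894.09 × 3.5% = 5561.29
Specific component: 700 × 3.17 = 2219.00
Import duty = 5561.29 + 2219.00 = 7780.29
Buyer bears: inland to port 971.75 + export clearance 413.97 + origin terminal 340.35 + freight 7506.07 + insurance 183.95 + destination terminal 1398.00 + delivery 340.26 + duty 7780.29 = 18934.64
Landed cost = invoice 149478.00 + 18934.64 = 168412.64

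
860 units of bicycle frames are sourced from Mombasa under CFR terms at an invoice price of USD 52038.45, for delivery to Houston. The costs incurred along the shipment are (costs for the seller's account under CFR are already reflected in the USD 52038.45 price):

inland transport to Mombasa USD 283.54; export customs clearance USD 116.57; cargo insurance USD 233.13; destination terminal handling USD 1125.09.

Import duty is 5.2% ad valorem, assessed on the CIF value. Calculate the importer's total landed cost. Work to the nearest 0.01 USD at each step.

Total landed cost: USD 56114.79

CFR: the seller pays costs through ocean freight to the destination port, but not insurance.
Already in the invoice (seller's account under CFR): inland to port, export clearance — exclude.
CIF value = CFR price + insurance = 52038.45 + 233.13 = 52271.58
Import duty = 52271.58 × 5.2% = 2718.12
Buyer bears: insurance 233.13 + destination terminal 1125.09 + duty 2718.12 = 4076.34
Landed cost = invoice 52038.45 + 4076.34 = 56114.79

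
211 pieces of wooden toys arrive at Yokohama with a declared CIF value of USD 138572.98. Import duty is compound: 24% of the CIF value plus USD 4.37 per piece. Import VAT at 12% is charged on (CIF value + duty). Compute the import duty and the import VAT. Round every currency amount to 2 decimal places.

Ad valorem component: 138572.98 × 24% = 33257.52
Specific component: 211 × 4.37 = 922.07
Import duty = 33257.52 + 922.07 = 34179.59
VAT base = CIF + duty = 138572.98 + 34179.59 = 172752.57
Import VAT = 172752.57 × 12% = 20730.31

Import duty: USD 34179.59; import VAT: USD 20730.31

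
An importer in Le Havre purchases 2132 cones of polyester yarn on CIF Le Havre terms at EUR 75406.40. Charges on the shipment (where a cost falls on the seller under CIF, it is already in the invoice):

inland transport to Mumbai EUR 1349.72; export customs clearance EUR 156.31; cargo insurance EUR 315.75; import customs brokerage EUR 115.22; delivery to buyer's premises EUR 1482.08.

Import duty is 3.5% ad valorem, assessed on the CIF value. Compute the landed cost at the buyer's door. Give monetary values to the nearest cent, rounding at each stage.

Total landed cost: EUR 79642.92

CIF: the seller pays costs through ocean freight and marine insurance to the destination port.
Already in the invoice (seller's account under CIF): inland to port, export clearance, insurance — exclude.
The CIF price already equals the CIF value: 75406.40
Import duty = 75406.40 × 3.5% = 2639.22
Buyer bears: brokerage 115.22 + delivery 1482.08 + duty 2639.22 = 4236.52
Landed cost = invoice 75406.40 + 4236.52 = 79642.92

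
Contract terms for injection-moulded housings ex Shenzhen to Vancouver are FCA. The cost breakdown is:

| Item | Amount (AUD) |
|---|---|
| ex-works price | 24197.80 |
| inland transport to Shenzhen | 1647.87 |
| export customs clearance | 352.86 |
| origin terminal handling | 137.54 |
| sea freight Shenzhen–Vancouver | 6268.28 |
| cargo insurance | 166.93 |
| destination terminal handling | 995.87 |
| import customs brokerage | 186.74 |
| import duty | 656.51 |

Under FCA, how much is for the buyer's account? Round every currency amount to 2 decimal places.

FCA: the seller delivers export-cleared goods to the carrier; the buyer bears costs from that point.
Seller's account: goods 24197.80 + inland to port 1647.87 + export clearance 352.86 = 26198.53
Buyer's account: origin terminal 137.54 + freight 6268.28 + insurance 166.93 + destination terminal 995.87 + brokerage 186.74 + duty 656.51 = 8411.87

Buyer's account: AUD 8411.87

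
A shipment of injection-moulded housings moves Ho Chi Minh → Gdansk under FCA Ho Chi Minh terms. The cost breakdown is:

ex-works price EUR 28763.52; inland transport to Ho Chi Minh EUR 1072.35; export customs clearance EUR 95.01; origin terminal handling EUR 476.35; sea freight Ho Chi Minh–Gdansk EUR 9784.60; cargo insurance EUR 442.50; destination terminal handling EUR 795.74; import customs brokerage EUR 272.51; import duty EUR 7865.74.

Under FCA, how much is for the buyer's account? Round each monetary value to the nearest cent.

FCA: the seller delivers export-cleared goods to the carrier; the buyer bears costs from that point.
Seller's account: goods 28763.52 + inland to port 1072.35 + export clearance 95.01 = 29930.88
Buyer's account: origin terminal 476.35 + freight 9784.60 + insurance 442.50 + destination terminal 795.74 + brokerage 272.51 + duty 7865.74 = 19637.44

Buyer's account: EUR 19637.44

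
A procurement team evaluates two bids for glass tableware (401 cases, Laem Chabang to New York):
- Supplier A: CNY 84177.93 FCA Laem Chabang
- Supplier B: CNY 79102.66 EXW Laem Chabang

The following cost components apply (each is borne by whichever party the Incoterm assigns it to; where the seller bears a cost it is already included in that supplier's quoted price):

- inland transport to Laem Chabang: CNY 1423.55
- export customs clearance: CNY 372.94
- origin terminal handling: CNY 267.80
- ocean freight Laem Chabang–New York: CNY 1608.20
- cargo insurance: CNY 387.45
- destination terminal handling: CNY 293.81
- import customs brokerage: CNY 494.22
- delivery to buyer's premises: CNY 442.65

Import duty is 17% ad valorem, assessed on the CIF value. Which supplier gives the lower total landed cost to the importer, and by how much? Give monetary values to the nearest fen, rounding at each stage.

Supplier B is cheaper by CNY 3836.17

Supplier A (FCA):
CIF value = FCA price + origin terminal + freight + insurance = 84177.93 + 267.80 + 1608.20 + 387.45 = 86441.38
Import duty = 86441.38 × 17% = 14695.03
Buyer bears (A): 267.80 + 1608.20 + 387.45 + 293.81 + 494.22 + 442.65 = 3494.13
Landed cost (A) = invoice 84177.93 + 3494.13 + duty 14695.03 = 102367.09
Supplier B (EXW):
CIF value = EXW price + inland to port + export clearance + origin terminal + freight + insurance = 79102.66 + 1423.55 + 372.94 + 267.80 + 1608.20 + 387.45 = 83162.60
Import duty = 83162.60 × 17% = 14137.64
Buyer bears (B): 1423.55 + 372.94 + 267.80 + 1608.20 + 387.45 + 293.81 + 494.22 + 442.65 = 5290.62
Landed cost (B) = invoice 79102.66 + 5290.62 + duty 14137.64 = 98530.92
Difference = |102367.09 − 98530.92| = 3836.17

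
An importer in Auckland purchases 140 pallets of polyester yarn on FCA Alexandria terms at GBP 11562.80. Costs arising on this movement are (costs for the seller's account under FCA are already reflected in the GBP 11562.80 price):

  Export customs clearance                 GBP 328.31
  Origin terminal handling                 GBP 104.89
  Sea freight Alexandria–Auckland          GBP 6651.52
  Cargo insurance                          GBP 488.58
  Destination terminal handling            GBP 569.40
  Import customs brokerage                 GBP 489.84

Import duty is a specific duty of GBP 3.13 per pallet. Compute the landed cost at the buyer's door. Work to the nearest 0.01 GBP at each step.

FCA: the seller delivers export-cleared goods to the carrier; the buyer bears costs from that point.
Already in the invoice (seller's account under FCA): export clearance — exclude.
CIF value = FCA price + origin terminal + freight + insurance = 11562.80 + 104.89 + 6651.52 + 488.58 = 18807.79
Import duty = 140 × 3.13 = 438.20
Buyer bears: origin terminal 104.89 + freight 6651.52 + insurance 488.58 + destination terminal 569.40 + brokerage 489.84 + duty 438.20 = 8742.43
Landed cost = invoice 11562.80 + 8742.43 = 20305.23

Total landed cost: GBP 20305.23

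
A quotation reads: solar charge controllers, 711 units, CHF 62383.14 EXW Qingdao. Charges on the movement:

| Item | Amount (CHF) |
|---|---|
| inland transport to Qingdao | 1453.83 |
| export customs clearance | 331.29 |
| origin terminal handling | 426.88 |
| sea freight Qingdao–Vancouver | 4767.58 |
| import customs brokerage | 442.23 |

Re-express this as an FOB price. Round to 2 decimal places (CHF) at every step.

FOB price: CHF 64595.14

Not relevant to the conversion: brokerage, freight — on the buyer under both terms; not part of either seller's price.
From EXW to FOB, the seller additionally bears: inland to port, export clearance, origin terminal.
FOB price = 62383.14 + 1453.83 + 331.29 + 426.88 = 64595.14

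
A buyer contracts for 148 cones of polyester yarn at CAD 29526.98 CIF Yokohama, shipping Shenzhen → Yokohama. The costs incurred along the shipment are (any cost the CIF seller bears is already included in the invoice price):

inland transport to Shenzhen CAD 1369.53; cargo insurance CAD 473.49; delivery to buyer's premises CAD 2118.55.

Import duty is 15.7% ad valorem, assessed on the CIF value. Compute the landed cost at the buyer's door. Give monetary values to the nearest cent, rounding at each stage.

CIF: the seller pays costs through ocean freight and marine insurance to the destination port.
Already in the invoice (seller's account under CIF): inland to port, insurance — exclude.
The CIF price already equals the CIF value: 29526.98
Import duty = 29526.98 × 15.7% = 4635.74
Buyer bears: delivery 2118.55 + duty 4635.74 = 6754.29
Landed cost = invoice 29526.98 + 6754.29 = 36281.27

Total landed cost: CAD 36281.27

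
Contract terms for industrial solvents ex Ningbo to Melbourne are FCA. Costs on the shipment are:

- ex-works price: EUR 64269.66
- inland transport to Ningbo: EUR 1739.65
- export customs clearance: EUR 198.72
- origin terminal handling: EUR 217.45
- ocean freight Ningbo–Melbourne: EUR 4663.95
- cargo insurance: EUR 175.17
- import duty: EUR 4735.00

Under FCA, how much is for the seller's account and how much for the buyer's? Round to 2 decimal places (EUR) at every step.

FCA: the seller delivers export-cleared goods to the carrier; the buyer bears costs from that point.
Seller's account: goods 64269.66 + inland to port 1739.65 + export clearance 198.72 = 66208.03
Buyer's account: origin terminal 217.45 + freight 4663.95 + insurance 175.17 + duty 4735.00 = 9791.57

Seller: EUR 66208.03; buyer: EUR 9791.57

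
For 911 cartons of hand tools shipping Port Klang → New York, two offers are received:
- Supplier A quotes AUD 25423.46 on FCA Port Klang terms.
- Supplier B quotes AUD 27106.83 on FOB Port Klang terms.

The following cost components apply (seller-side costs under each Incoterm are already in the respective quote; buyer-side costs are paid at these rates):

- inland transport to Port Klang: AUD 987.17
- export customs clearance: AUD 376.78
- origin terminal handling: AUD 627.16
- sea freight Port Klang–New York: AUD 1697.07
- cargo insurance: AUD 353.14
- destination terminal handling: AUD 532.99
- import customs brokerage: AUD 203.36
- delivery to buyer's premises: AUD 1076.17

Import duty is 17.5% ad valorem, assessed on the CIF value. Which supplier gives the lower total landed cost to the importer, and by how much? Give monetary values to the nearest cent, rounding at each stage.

Supplier A (FCA):
CIF value = FCA price + origin terminal + freight + insurance = 25423.46 + 627.16 + 1697.07 + 353.14 = 28100.83
Import duty = 28100.83 × 17.5% = 4917.65
Buyer bears (A): 627.16 + 1697.07 + 353.14 + 532.99 + 203.36 + 1076.17 = 4489.89
Landed cost (A) = invoice 25423.46 + 4489.89 + duty 4917.65 = 34831.00
Supplier B (FOB):
CIF value = FOB price + freight + insurance = 27106.83 + 1697.07 + 353.14 = 29157.04
Import duty = 29157.04 × 17.5% = 5102.48
Buyer bears (B): 1697.07 + 353.14 + 532.99 + 203.36 + 1076.17 = 3862.73
Landed cost (B) = invoice 27106.83 + 3862.73 + duty 5102.48 = 36072.04
Difference = |34831.00 − 36072.04| = 1241.04

Supplier A is cheaper by AUD 1241.04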